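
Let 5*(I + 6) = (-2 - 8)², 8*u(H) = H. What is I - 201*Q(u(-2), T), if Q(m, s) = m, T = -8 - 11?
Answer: 257/4 ≈ 64.250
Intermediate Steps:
T = -19
u(H) = H/8
I = 14 (I = -6 + (-2 - 8)²/5 = -6 + (⅕)*(-10)² = -6 + (⅕)*100 = -6 + 20 = 14)
I - 201*Q(u(-2), T) = 14 - 201*(-2)/8 = 14 - 201*(-¼) = 14 + 201/4 = 257/4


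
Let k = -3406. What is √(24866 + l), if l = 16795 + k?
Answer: √38255 ≈ 195.59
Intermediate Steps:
l = 13389 (l = 16795 - 3406 = 13389)
√(24866 + l) = √(24866 + 13389) = √38255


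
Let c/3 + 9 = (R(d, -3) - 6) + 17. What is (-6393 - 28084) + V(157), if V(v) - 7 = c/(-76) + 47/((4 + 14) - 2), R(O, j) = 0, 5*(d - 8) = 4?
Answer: -10478011/304 ≈ -34467.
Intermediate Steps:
d = 44/5 (d = 8 + (1/5)*4 = 8 + 4/5 = 44/5 ≈ 8.8000)
c = 6 (c = -27 + 3*((0 - 6) + 17) = -27 + 3*(-6 + 17) = -27 + 3*11 = -27 + 33 = 6)
V(v) = 2997/304 (V(v) = 7 + (6/(-76) + 47/((4 + 14) - 2)) = 7 + (6*(-1/76) + 47/(18 - 2)) = 7 + (-3/38 + 47/16) = 7 + 869/304 = 2997/304)
(-6393 - 28084) + V(157) = (-6393 - 28084) + 2997/304 = -34477 + 2997/304 = -10478011/304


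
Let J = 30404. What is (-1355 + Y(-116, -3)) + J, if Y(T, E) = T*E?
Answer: 29397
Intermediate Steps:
Y(T, E) = E*T
(-1355 + Y(-116, -3)) + J = (-1355 - 3*(-116)) + 30404 = (-1355 + 348) + 30404 = -1007 + 30404 = 29397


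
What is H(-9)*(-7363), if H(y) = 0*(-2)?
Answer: 0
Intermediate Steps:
H(y) = 0
H(-9)*(-7363) = 0*(-7363) = 0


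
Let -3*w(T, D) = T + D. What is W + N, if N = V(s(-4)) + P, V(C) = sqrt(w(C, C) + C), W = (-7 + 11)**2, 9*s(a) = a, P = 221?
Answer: 237 + 2*I*sqrt(3)/9 ≈ 237.0 + 0.3849*I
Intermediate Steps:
s(a) = a/9
w(T, D) = -D/3 - T/3 (w(T, D) = -(T + D)/3 = -(D + T)/3 = -D/3 - T/3)
W = 16 (W = 4**2 = 16)
V(C) = sqrt(3)*sqrt(C)/3 (V(C) = sqrt((-C/3 - C/3) + C) = sqrt(-2*C/3 + C) = sqrt(C/3) = sqrt(3)*sqrt(C)/3)
N = 221 + 2*I*sqrt(3)/9 (N = sqrt(3)*sqrt((1/9)*(-4))/3 + 221 = sqrt(3)*sqrt(-4/9)/3 + 221 = sqrt(3)*(2*I/3)/3 + 221 = 2*I*sqrt(3)/9 + 221 = 221 + 2*I*sqrt(3)/9 ≈ 221.0 + 0.3849*I)
W + N = 16 + (221 + 2*I*sqrt(3)/9) = 237 + 2*I*sqrt(3)/9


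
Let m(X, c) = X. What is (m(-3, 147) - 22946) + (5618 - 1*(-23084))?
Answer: 5753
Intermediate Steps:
(m(-3, 147) - 22946) + (5618 - 1*(-23084)) = (-3 - 22946) + (5618 - 1*(-23084)) = -22949 + (5618 + 23084) = -22949 + 28702 = 5753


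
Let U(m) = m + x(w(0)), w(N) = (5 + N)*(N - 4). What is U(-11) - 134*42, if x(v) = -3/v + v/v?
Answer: -112757/20 ≈ -5637.9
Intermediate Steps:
w(N) = (-4 + N)*(5 + N) (w(N) = (5 + N)*(-4 + N) = (-4 + N)*(5 + N))
x(v) = 1 - 3/v (x(v) = -3/v + 1 = 1 - 3/v)
U(m) = 23/20 + m (U(m) = m + (-3 + (-20 + 0 + 0**2))/(-20 + 0 + 0**2) = m + (-3 + (-20 + 0 + 0))/(-20 + 0 + 0) = m + (-3 - 20)/(-20) = m - 1/20*(-23) = m + 23/20 = 23/20 + m)
U(-11) - 134*42 = (23/20 - 11) - 134*42 = -197/20 - 5628 = -112757/20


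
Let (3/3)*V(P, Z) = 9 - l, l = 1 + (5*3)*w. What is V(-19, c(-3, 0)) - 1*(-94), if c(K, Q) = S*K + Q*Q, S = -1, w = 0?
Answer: 102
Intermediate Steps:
l = 1 (l = 1 + (5*3)*0 = 1 + 15*0 = 1 + 0 = 1)
c(K, Q) = Q² - K (c(K, Q) = -K + Q*Q = -K + Q² = Q² - K)
V(P, Z) = 8 (V(P, Z) = 9 - 1*1 = 9 - 1 = 8)
V(-19, c(-3, 0)) - 1*(-94) = 8 - 1*(-94) = 8 + 94 = 102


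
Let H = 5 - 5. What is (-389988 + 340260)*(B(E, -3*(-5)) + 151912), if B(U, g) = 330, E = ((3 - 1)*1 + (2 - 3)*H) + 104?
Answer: -7570690176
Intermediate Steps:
H = 0
E = 106 (E = ((3 - 1)*1 + (2 - 3)*0) + 104 = (2*1 - 1*0) + 104 = (2 + 0) + 104 = 2 + 104 = 106)
(-389988 + 340260)*(B(E, -3*(-5)) + 151912) = (-389988 + 340260)*(330 + 151912) = -49728*152242 = -7570690176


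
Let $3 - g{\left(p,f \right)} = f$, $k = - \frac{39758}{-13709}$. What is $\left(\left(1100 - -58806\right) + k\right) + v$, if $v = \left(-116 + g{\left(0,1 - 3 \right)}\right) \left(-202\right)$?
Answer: $\frac{1128674310}{13709} \approx 82331.0$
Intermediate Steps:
$k = \frac{39758}{13709}$ ($k = \left(-39758\right) \left(- \frac{1}{13709}\right) = \frac{39758}{13709} \approx 2.9001$)
$g{\left(p,f \right)} = 3 - f$
$v = 22422$ ($v = \left(-116 + \left(3 - \left(1 - 3\right)\right)\right) \left(-202\right) = \left(-116 + \left(3 - -2\right)\right) \left(-202\right) = \left(-116 + \left(3 + 2\right)\right) \left(-202\right) = \left(-116 + 5\right) \left(-202\right) = \left(-111\right) \left(-202\right) = 22422$)
$\left(\left(1100 - -58806\right) + k\right) + v = \left(\left(1100 - -58806\right) + \frac{39758}{13709}\right) + 22422 = \left(\left(1100 + 58806\right) + \frac{39758}{13709}\right) + 22422 = \left(59906 + \frac{39758}{13709}\right) + 22422 = \frac{821291112}{13709} + 22422 = \frac{1128674310}{13709}$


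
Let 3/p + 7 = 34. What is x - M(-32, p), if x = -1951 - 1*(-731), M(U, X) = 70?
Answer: -1290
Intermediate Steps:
p = ⅑ (p = 3/(-7 + 34) = 3/27 = 3*(1/27) = ⅑ ≈ 0.11111)
x = -1220 (x = -1951 + 731 = -1220)
x - M(-32, p) = -1220 - 1*70 = -1220 - 70 = -1290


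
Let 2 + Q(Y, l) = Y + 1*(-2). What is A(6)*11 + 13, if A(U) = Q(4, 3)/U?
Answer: 13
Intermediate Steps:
Q(Y, l) = -4 + Y (Q(Y, l) = -2 + (Y + 1*(-2)) = -2 + (Y - 2) = -2 + (-2 + Y) = -4 + Y)
A(U) = 0 (A(U) = (-4 + 4)/U = 0/U = 0)
A(6)*11 + 13 = 0*11 + 13 = 0 + 13 = 13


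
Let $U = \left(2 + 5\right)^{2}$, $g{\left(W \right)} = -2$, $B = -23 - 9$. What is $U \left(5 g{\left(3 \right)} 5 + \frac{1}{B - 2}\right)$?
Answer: $- \frac{83349}{34} \approx -2451.4$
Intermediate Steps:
$B = -32$ ($B = -23 - 9 = -32$)
$U = 49$ ($U = 7^{2} = 49$)
$U \left(5 g{\left(3 \right)} 5 + \frac{1}{B - 2}\right) = 49 \left(5 \left(-2\right) 5 + \frac{1}{-32 - 2}\right) = 49 \left(\left(-10\right) 5 + \frac{1}{-34}\right) = 49 \left(-50 - \frac{1}{34}\right) = 49 \left(- \frac{1701}{34}\right) = - \frac{83349}{34}$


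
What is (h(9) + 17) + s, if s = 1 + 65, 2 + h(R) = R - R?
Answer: 81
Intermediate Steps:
h(R) = -2 (h(R) = -2 + (R - R) = -2 + 0 = -2)
s = 66
(h(9) + 17) + s = (-2 + 17) + 66 = 15 + 66 = 81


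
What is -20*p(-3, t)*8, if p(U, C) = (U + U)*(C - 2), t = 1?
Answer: -960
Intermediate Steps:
p(U, C) = 2*U*(-2 + C) (p(U, C) = (2*U)*(-2 + C) = 2*U*(-2 + C))
-20*p(-3, t)*8 = -40*(-3)*(-2 + 1)*8 = -40*(-3)*(-1)*8 = -20*6*8 = -120*8 = -960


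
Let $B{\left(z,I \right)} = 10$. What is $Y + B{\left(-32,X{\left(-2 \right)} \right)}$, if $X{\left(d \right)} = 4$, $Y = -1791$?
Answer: $-1781$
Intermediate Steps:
$Y + B{\left(-32,X{\left(-2 \right)} \right)} = -1791 + 10 = -1781$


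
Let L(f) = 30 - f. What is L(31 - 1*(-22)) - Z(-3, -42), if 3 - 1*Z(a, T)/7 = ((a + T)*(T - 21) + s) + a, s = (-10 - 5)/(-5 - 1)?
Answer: 39595/2 ≈ 19798.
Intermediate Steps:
s = 5/2 (s = -15/(-6) = -15*(-⅙) = 5/2 ≈ 2.5000)
Z(a, T) = 7/2 - 7*a - 7*(-21 + T)*(T + a) (Z(a, T) = 21 - 7*(((a + T)*(T - 21) + 5/2) + a) = 21 - 7*(((T + a)*(-21 + T) + 5/2) + a) = 21 - 7*(((-21 + T)*(T + a) + 5/2) + a) = 21 - 7*((5/2 + (-21 + T)*(T + a)) + a) = 21 - 7*(5/2 + a + (-21 + T)*(T + a)) = 21 + (-35/2 - 7*a - 7*(-21 + T)*(T + a)) = 7/2 - 7*a - 7*(-21 + T)*(T + a))
L(31 - 1*(-22)) - Z(-3, -42) = (30 - (31 - 1*(-22))) - (7/2 - 7*(-42)² + 140*(-3) + 147*(-42) - 7*(-42)*(-3)) = (30 - (31 + 22)) - (7/2 - 7*1764 - 420 - 6174 - 882) = (30 - 1*53) - (7/2 - 12348 - 420 - 6174 - 882) = (30 - 53) - 1*(-39641/2) = -23 + 39641/2 = 39595/2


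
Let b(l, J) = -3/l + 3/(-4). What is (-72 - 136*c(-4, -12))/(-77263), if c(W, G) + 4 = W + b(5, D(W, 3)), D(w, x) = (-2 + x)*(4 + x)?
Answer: -5998/386315 ≈ -0.015526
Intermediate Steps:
b(l, J) = -¾ - 3/l (b(l, J) = -3/l + 3*(-¼) = -3/l - ¾ = -¾ - 3/l)
c(W, G) = -107/20 + W (c(W, G) = -4 + (W + (-¾ - 3/5)) = -4 + (W + (-¾ - 3*⅕)) = -4 + (W + (-¾ - ⅗)) = -4 + (W - 27/20) = -4 + (-27/20 + W) = -107/20 + W)
(-72 - 136*c(-4, -12))/(-77263) = (-72 - 136*(-107/20 - 4))/(-77263) = (-72 - 136*(-187/20))*(-1/77263) = (-72 + 6358/5)*(-1/77263) = (5998/5)*(-1/77263) = -5998/386315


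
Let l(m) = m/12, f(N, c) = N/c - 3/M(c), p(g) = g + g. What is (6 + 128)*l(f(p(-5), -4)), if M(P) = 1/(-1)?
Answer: 737/12 ≈ 61.417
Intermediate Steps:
M(P) = -1
p(g) = 2*g
f(N, c) = 3 + N/c (f(N, c) = N/c - 3/(-1) = N/c - 3*(-1) = N/c + 3 = 3 + N/c)
l(m) = m/12 (l(m) = m*(1/12) = m/12)
(6 + 128)*l(f(p(-5), -4)) = (6 + 128)*((3 + (2*(-5))/(-4))/12) = 134*((3 - 10*(-¼))/12) = 134*((3 + 5/2)/12) = 134*((1/12)*(11/2)) = 134*(11/24) = 737/12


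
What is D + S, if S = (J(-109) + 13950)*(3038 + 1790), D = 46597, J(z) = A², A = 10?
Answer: 67879997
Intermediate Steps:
J(z) = 100 (J(z) = 10² = 100)
S = 67833400 (S = (100 + 13950)*(3038 + 1790) = 14050*4828 = 67833400)
D + S = 46597 + 67833400 = 67879997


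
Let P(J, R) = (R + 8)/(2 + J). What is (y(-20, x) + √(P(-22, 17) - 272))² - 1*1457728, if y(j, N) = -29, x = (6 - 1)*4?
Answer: -1457728 + (58 - I*√1093)²/4 ≈ -1.4572e+6 - 958.76*I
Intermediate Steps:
x = 20 (x = 5*4 = 20)
P(J, R) = (8 + R)/(2 + J)
(y(-20, x) + √(P(-22, 17) - 272))² - 1*1457728 = (-29 + √((8 + 17)/(2 - 22) - 272))² - 1*1457728 = (-29 + √(25/(-20) - 272))² - 1457728 = (-29 + √(-1/20*25 - 272))² - 1457728 = (-29 + √(-5/4 - 272))² - 1457728 = (-29 + √(-1093/4))² - 1457728 = (-29 + I*√1093/2)² - 1457728 = -1457728 + (-29 + I*√1093/2)²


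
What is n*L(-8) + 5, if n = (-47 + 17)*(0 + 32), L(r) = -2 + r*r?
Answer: -59515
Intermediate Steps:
L(r) = -2 + r**2
n = -960 (n = -30*32 = -960)
n*L(-8) + 5 = -960*(-2 + (-8)**2) + 5 = -960*(-2 + 64) + 5 = -960*62 + 5 = -59520 + 5 = -59515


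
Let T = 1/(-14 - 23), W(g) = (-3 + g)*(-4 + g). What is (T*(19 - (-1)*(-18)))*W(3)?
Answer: 0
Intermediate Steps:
W(g) = (-4 + g)*(-3 + g)
T = -1/37 (T = 1/(-37) = -1/37 ≈ -0.027027)
(T*(19 - (-1)*(-18)))*W(3) = (-(19 - (-1)*(-18))/37)*(12 + 3² - 7*3) = (-(19 - 1*18)/37)*(12 + 9 - 21) = -(19 - 18)/37*0 = -1/37*1*0 = -1/37*0 = 0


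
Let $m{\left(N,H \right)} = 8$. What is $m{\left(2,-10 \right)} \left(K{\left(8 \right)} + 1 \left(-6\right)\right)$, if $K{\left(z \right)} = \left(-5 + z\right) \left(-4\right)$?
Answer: $-144$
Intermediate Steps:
$K{\left(z \right)} = 20 - 4 z$
$m{\left(2,-10 \right)} \left(K{\left(8 \right)} + 1 \left(-6\right)\right) = 8 \left(\left(20 - 32\right) + 1 \left(-6\right)\right) = 8 \left(\left(20 - 32\right) - 6\right) = 8 \left(-12 - 6\right) = 8 \left(-18\right) = -144$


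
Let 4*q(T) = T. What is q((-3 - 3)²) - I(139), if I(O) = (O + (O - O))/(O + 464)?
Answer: 5288/603 ≈ 8.7695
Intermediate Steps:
I(O) = O/(464 + O) (I(O) = (O + 0)/(464 + O) = O/(464 + O))
q(T) = T/4
q((-3 - 3)²) - I(139) = (-3 - 3)²/4 - 139/(464 + 139) = (¼)*(-6)² - 139/603 = (¼)*36 - 139/603 = 9 - 1*139/603 = 9 - 139/603 = 5288/603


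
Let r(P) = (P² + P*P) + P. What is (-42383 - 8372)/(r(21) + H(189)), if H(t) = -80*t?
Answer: 50755/14217 ≈ 3.5700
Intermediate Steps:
r(P) = P + 2*P² (r(P) = (P² + P²) + P = 2*P² + P = P + 2*P²)
(-42383 - 8372)/(r(21) + H(189)) = (-42383 - 8372)/(21*(1 + 2*21) - 80*189) = -50755/(21*(1 + 42) - 15120) = -50755/(21*43 - 15120) = -50755/(903 - 15120) = -50755/(-14217) = -50755*(-1/14217) = 50755/14217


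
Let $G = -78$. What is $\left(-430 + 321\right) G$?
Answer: $8502$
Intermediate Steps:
$\left(-430 + 321\right) G = \left(-430 + 321\right) \left(-78\right) = \left(-109\right) \left(-78\right) = 8502$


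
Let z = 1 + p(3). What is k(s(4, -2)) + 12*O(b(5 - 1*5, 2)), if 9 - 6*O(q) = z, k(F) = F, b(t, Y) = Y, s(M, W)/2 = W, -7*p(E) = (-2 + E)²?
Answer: 86/7 ≈ 12.286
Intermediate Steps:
p(E) = -(-2 + E)²/7
s(M, W) = 2*W
z = 6/7 (z = 1 - (-2 + 3)²/7 = 1 - ⅐*1² = 1 - ⅐*1 = 1 - ⅐ = 6/7 ≈ 0.85714)
O(q) = 19/14 (O(q) = 3/2 - ⅙*6/7 = 3/2 - ⅐ = 19/14)
k(s(4, -2)) + 12*O(b(5 - 1*5, 2)) = 2*(-2) + 12*(19/14) = -4 + 114/7 = 86/7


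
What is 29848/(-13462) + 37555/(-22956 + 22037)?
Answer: -266497861/6185789 ≈ -43.082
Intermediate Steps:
29848/(-13462) + 37555/(-22956 + 22037) = 29848*(-1/13462) + 37555/(-919) = -14924/6731 + 37555*(-1/919) = -14924/6731 - 37555/919 = -266497861/6185789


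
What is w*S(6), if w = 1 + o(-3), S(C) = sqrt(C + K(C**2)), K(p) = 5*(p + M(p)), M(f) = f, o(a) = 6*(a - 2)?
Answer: -29*sqrt(366) ≈ -554.80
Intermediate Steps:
o(a) = -12 + 6*a (o(a) = 6*(-2 + a) = -12 + 6*a)
K(p) = 10*p (K(p) = 5*(p + p) = 5*(2*p) = 10*p)
S(C) = sqrt(C + 10*C**2)
w = -29 (w = 1 + (-12 + 6*(-3)) = 1 + (-12 - 18) = 1 - 30 = -29)
w*S(6) = -29*sqrt(6)*sqrt(1 + 10*6) = -29*sqrt(6)*sqrt(1 + 60) = -29*sqrt(366)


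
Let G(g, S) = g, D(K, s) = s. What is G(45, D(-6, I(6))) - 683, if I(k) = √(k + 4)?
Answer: -638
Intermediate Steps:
I(k) = √(4 + k)
G(45, D(-6, I(6))) - 683 = 45 - 683 = -638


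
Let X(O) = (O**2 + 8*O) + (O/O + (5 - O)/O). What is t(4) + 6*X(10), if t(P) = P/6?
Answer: 3251/3 ≈ 1083.7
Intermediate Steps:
t(P) = P/6 (t(P) = P*(1/6) = P/6)
X(O) = 1 + O**2 + 8*O + (5 - O)/O (X(O) = (O**2 + 8*O) + (1 + (5 - O)/O) = 1 + O**2 + 8*O + (5 - O)/O)
t(4) + 6*X(10) = (1/6)*4 + 6*((5 + 10**2*(8 + 10))/10) = 2/3 + 6*((5 + 100*18)/10) = 2/3 + 6*((5 + 1800)/10) = 2/3 + 6*((1/10)*1805) = 2/3 + 6*(361/2) = 2/3 + 1083 = 3251/3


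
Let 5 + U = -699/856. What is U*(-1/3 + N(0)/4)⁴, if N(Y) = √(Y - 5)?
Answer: 10152181/17750016 - 144391*I*√5/369792 ≈ 0.57195 - 0.87311*I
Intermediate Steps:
N(Y) = √(-5 + Y)
U = -4979/856 (U = -5 - 699/856 = -4979/856 ≈ -5.8166)
U*(-1/3 + N(0)/4)⁴ = -4979*(-1/3 + √(-5 + 0)/4)⁴/856 = -4979*(-1*⅓ + √(-5)*(¼))⁴/856 = -4979*(-⅓ + (I*√5)*(¼))⁴/856 = -4979*(-⅓ + I*√5/4)⁴/856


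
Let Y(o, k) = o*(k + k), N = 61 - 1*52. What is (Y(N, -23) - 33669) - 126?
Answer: -34209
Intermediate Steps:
N = 9 (N = 61 - 52 = 9)
Y(o, k) = 2*k*o (Y(o, k) = o*(2*k) = 2*k*o)
(Y(N, -23) - 33669) - 126 = (2*(-23)*9 - 33669) - 126 = (-414 - 33669) - 126 = -34083 - 126 = -34209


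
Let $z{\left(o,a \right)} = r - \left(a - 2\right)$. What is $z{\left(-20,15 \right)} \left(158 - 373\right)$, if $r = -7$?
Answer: $4300$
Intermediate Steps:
$z{\left(o,a \right)} = -5 - a$ ($z{\left(o,a \right)} = -7 - \left(a - 2\right) = -7 - \left(-2 + a\right) = -5 - a$)
$z{\left(-20,15 \right)} \left(158 - 373\right) = \left(-5 - 15\right) \left(158 - 373\right) = \left(-20\right) \left(-215\right) = 4300$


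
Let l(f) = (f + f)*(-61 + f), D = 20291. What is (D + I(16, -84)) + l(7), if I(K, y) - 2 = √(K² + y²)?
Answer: 19537 + 4*√457 ≈ 19623.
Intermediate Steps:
I(K, y) = 2 + √(K² + y²)
l(f) = 2*f*(-61 + f) (l(f) = (2*f)*(-61 + f) = 2*f*(-61 + f))
(D + I(16, -84)) + l(7) = (20291 + (2 + √(16² + (-84)²))) + 2*7*(-61 + 7) = (20291 + (2 + √(256 + 7056))) + 2*7*(-54) = (20291 + (2 + √7312)) - 756 = (20291 + (2 + 4*√457)) - 756 = (20293 + 4*√457) - 756 = 19537 + 4*√457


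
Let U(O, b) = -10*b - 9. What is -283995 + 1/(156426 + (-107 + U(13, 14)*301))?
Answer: -31656922649/111470 ≈ -2.8400e+5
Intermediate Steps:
U(O, b) = -9 - 10*b
-283995 + 1/(156426 + (-107 + U(13, 14)*301)) = -283995 + 1/(156426 + (-107 + (-9 - 10*14)*301)) = -283995 + 1/(156426 + (-107 + (-9 - 140)*301)) = -283995 + 1/(156426 + (-107 - 149*301)) = -283995 + 1/(156426 + (-107 - 44849)) = -283995 + 1/(156426 - 44956) = -283995 + 1/111470 = -31656922649/111470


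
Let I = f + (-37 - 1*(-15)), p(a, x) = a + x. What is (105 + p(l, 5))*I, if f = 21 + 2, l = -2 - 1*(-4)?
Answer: 112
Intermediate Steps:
l = 2 (l = -2 + 4 = 2)
f = 23
I = 1 (I = 23 + (-37 - 1*(-15)) = 23 + (-37 + 15) = 23 - 22 = 1)
(105 + p(l, 5))*I = (105 + (2 + 5))*1 = (105 + 7)*1 = 112*1 = 112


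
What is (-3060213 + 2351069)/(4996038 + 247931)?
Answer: -709144/5243969 ≈ -0.13523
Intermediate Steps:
(-3060213 + 2351069)/(4996038 + 247931) = -709144/5243969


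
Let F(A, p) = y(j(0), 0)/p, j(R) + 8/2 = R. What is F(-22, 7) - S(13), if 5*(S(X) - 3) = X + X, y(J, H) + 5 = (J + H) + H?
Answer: -332/35 ≈ -9.4857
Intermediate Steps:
j(R) = -4 + R
y(J, H) = -5 + J + 2*H (y(J, H) = -5 + ((J + H) + H) = -5 + ((H + J) + H) = -5 + (J + 2*H) = -5 + J + 2*H)
S(X) = 3 + 2*X/5 (S(X) = 3 + (X + X)/5 = 3 + (2*X)/5 = 3 + 2*X/5)
F(A, p) = -9/p (F(A, p) = (-5 + (-4 + 0) + 2*0)/p = (-5 - 4 + 0)/p = -9/p)
F(-22, 7) - S(13) = -9/7 - (3 + (⅖)*13) = -9*⅐ - (3 + 26/5) = -9/7 - 1*41/5 = -9/7 - 41/5 = -332/35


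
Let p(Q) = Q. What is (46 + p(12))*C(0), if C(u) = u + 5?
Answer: 290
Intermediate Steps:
C(u) = 5 + u
(46 + p(12))*C(0) = (46 + 12)*(5 + 0) = 58*5 = 290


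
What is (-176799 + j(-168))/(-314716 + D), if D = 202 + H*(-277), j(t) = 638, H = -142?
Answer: 176161/275180 ≈ 0.64017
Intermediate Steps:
D = 39536 (D = 202 - 142*(-277) = 202 + 39334 = 39536)
(-176799 + j(-168))/(-314716 + D) = (-176799 + 638)/(-314716 + 39536) = -176161/(-275180) = -176161*(-1/275180) = 176161/275180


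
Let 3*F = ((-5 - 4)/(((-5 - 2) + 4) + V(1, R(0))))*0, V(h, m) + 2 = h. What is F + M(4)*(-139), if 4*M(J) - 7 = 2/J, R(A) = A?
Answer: -2085/8 ≈ -260.63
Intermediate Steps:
V(h, m) = -2 + h
F = 0 (F = (((-5 - 4)/(((-5 - 2) + 4) + (-2 + 1)))*0)/3 = (-9/((-7 + 4) - 1)*0)/3 = (-9/(-3 - 1)*0)/3 = (-9/(-4)*0)/3 = (-9*(-¼)*0)/3 = ((9/4)*0)/3 = (⅓)*0 = 0)
M(J) = 7/4 + 1/(2*J) (M(J) = 7/4 + (2/J)/4 = 7/4 + 1/(2*J))
F + M(4)*(-139) = 0 + ((¼)*(2 + 7*4)/4)*(-139) = 0 + ((¼)*(¼)*(2 + 28))*(-139) = 0 + ((¼)*(¼)*30)*(-139) = 0 + (15/8)*(-139) = 0 - 2085/8 = -2085/8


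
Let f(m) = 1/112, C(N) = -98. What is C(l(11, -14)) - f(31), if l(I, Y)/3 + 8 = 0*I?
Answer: -10977/112 ≈ -98.009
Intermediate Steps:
l(I, Y) = -24 (l(I, Y) = -24 + 3*(0*I) = -24 + 3*0 = -24 + 0 = -24)
f(m) = 1/112
C(l(11, -14)) - f(31) = -98 - 1*1/112 = -98 - 1/112 = -10977/112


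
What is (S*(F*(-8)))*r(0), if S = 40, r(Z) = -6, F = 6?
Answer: 11520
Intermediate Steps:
(S*(F*(-8)))*r(0) = (40*(6*(-8)))*(-6) = (40*(-48))*(-6) = -1920*(-6) = 11520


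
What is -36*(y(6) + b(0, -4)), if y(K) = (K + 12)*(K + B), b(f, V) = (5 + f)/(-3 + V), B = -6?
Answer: 180/7 ≈ 25.714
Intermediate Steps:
b(f, V) = (5 + f)/(-3 + V)
y(K) = (-6 + K)*(12 + K) (y(K) = (K + 12)*(K - 6) = (12 + K)*(-6 + K) = (-6 + K)*(12 + K))
-36*(y(6) + b(0, -4)) = -36*((-72 + 6² + 6*6) + (5 + 0)/(-3 - 4)) = -36*((-72 + 36 + 36) + 5/(-7)) = -36*(0 - ⅐*5) = -36*(0 - 5/7) = -36*(-5/7) = 180/7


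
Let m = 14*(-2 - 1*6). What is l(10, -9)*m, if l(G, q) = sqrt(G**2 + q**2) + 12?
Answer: -1344 - 112*sqrt(181) ≈ -2850.8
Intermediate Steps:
m = -112 (m = 14*(-2 - 6) = 14*(-8) = -112)
l(G, q) = 12 + sqrt(G**2 + q**2)
l(10, -9)*m = (12 + sqrt(10**2 + (-9)**2))*(-112) = (12 + sqrt(100 + 81))*(-112) = (12 + sqrt(181))*(-112) = -1344 - 112*sqrt(181)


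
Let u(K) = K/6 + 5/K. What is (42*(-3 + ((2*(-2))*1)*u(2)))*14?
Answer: -8428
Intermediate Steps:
u(K) = 5/K + K/6 (u(K) = K*(⅙) + 5/K = K/6 + 5/K = 5/K + K/6)
(42*(-3 + ((2*(-2))*1)*u(2)))*14 = (42*(-3 + ((2*(-2))*1)*(5/2 + (⅙)*2)))*14 = (42*(-3 + (-4*1)*(5*(½) + ⅓)))*14 = (42*(-3 - 4*(5/2 + ⅓)))*14 = (42*(-3 - 4*17/6))*14 = (42*(-3 - 34/3))*14 = (42*(-43/3))*14 = -602*14 = -8428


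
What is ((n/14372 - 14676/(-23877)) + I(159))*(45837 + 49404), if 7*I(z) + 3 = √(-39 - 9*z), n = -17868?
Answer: -959763240140/9532229 + 95241*I*√30 ≈ -1.0069e+5 + 5.2166e+5*I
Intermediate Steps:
I(z) = -3/7 + √(-39 - 9*z)/7
((n/14372 - 14676/(-23877)) + I(159))*(45837 + 49404) = ((-17868/14372 - 14676/(-23877)) + (-3/7 + √(-39 - 9*159)/7))*(45837 + 49404) = ((-17868*1/14372 - 14676*(-1/23877)) + (-3/7 + √(-39 - 1431)/7))*95241 = ((-4467/3593 + 4892/7959) + (-3/7 + √(-1470)/7))*95241 = (-17975897/28596687 + (-3/7 + (7*I*√30)/7))*95241 = (-17975897/28596687 + (-3/7 + I*√30))*95241 = (-30231620/28596687 + I*√30)*95241 = -959763240140/9532229 + 95241*I*√30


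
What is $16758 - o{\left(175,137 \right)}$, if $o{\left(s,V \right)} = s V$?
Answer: $-7217$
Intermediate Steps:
$o{\left(s,V \right)} = V s$
$16758 - o{\left(175,137 \right)} = 16758 - 137 \cdot 175 = 16758 - 23975 = -7217$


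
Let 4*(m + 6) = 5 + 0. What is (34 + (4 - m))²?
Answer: 29241/16 ≈ 1827.6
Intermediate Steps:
m = -19/4 (m = -6 + (5 + 0)/4 = -6 + (¼)*5 = -6 + 5/4 = -19/4 ≈ -4.7500)
(34 + (4 - m))² = (34 + (4 - 1*(-19/4)))² = (34 + (4 + 19/4))² = (34 + 35/4)² = (171/4)² = 29241/16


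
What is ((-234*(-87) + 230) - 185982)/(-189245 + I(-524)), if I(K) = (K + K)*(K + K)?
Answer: -165394/909059 ≈ -0.18194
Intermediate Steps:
I(K) = 4*K² (I(K) = (2*K)*(2*K) = 4*K²)
((-234*(-87) + 230) - 185982)/(-189245 + I(-524)) = ((-234*(-87) + 230) - 185982)/(-189245 + 4*(-524)²) = ((20358 + 230) - 185982)/(-189245 + 4*274576) = (20588 - 185982)/(-189245 + 1098304) = -165394/909059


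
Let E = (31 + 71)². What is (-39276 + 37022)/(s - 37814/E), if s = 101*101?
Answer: -11725308/53046695 ≈ -0.22104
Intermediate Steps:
s = 10201
E = 10404 (E = 102² = 10404)
(-39276 + 37022)/(s - 37814/E) = (-39276 + 37022)/(10201 - 37814/10404) = -2254/(10201 - 37814*1/10404) = -2254/(10201 - 18907/5202) = -2254/53046695/5202 = -2254*5202/53046695 = -11725308/53046695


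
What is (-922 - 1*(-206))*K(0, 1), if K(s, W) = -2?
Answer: 1432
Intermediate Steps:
(-922 - 1*(-206))*K(0, 1) = (-922 - 1*(-206))*(-2) = (-922 + 206)*(-2) = -716*(-2) = 1432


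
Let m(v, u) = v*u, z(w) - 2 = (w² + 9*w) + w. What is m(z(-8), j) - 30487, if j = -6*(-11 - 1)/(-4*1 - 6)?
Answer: -151931/5 ≈ -30386.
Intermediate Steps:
j = -36/5 (j = -(-72)/(-4 - 6) = -(-72)/(-10) = -(-72)*(-1)/10 = -6*6/5 = -36/5 ≈ -7.2000)
z(w) = 2 + w² + 10*w (z(w) = 2 + ((w² + 9*w) + w) = 2 + (w² + 10*w) = 2 + w² + 10*w)
m(v, u) = u*v
m(z(-8), j) - 30487 = -36*(2 + (-8)² + 10*(-8))/5 - 30487 = -36*(2 + 64 - 80)/5 - 30487 = -36/5*(-14) - 30487 = 504/5 - 30487 = -151931/5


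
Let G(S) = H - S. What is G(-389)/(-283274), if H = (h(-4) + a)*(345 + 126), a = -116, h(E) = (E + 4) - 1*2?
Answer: 55189/283274 ≈ 0.19483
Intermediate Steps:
h(E) = 2 + E (h(E) = (4 + E) - 2 = 2 + E)
H = -55578 (H = ((2 - 4) - 116)*(345 + 126) = (-2 - 116)*471 = -118*471 = -55578)
G(S) = -55578 - S
G(-389)/(-283274) = (-55578 - 1*(-389))/(-283274) = (-55578 + 389)*(-1/283274) = -55189*(-1/283274) = 55189/283274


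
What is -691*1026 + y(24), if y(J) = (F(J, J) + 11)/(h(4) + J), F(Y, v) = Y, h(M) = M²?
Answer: -5671721/8 ≈ -7.0897e+5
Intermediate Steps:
y(J) = (11 + J)/(16 + J) (y(J) = (J + 11)/(4² + J) = (11 + J)/(16 + J))
-691*1026 + y(24) = -691*1026 + (11 + 24)/(16 + 24) = -708966 + 35/40 = -708966 + (1/40)*35 = -708966 + 7/8 = -5671721/8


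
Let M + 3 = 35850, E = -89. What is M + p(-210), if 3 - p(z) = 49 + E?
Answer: 35890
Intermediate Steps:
M = 35847 (M = -3 + 35850 = 35847)
p(z) = 43 (p(z) = 3 - (49 - 89) = 3 - 1*(-40) = 3 + 40 = 43)
M + p(-210) = 35847 + 43 = 35890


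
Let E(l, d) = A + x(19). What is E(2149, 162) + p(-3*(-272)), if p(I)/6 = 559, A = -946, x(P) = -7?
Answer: 2401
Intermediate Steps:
p(I) = 3354 (p(I) = 6*559 = 3354)
E(l, d) = -953 (E(l, d) = -946 - 7 = -953)
E(2149, 162) + p(-3*(-272)) = -953 + 3354 = 2401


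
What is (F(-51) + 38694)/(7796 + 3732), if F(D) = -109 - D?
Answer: 9659/2882 ≈ 3.3515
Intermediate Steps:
(F(-51) + 38694)/(7796 + 3732) = ((-109 - 1*(-51)) + 38694)/(7796 + 3732) = ((-109 + 51) + 38694)/11528 = (-58 + 38694)*(1/11528) = 38636*(1/11528) = 9659/2882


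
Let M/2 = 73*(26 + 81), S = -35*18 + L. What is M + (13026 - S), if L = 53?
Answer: 29225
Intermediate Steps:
S = -577 (S = -35*18 + 53 = -630 + 53 = -577)
M = 15622 (M = 2*(73*(26 + 81)) = 2*(73*107) = 2*7811 = 15622)
M + (13026 - S) = 15622 + (13026 - 1*(-577)) = 15622 + (13026 + 577) = 15622 + 13603 = 29225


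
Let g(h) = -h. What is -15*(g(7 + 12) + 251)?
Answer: -3480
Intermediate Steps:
-15*(g(7 + 12) + 251) = -15*(-(7 + 12) + 251) = -15*(-1*19 + 251) = -15*(-19 + 251) = -15*232 = -3480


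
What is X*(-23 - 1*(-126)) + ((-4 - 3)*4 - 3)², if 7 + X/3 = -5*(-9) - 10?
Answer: 9613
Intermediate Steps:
X = 84 (X = -21 + 3*(-5*(-9) - 10) = -21 + 3*(45 - 10) = -21 + 3*35 = -21 + 105 = 84)
X*(-23 - 1*(-126)) + ((-4 - 3)*4 - 3)² = 84*(-23 - 1*(-126)) + ((-4 - 3)*4 - 3)² = 84*(-23 + 126) + (-7*4 - 3)² = 84*103 + (-28 - 3)² = 8652 + (-31)² = 8652 + 961 = 9613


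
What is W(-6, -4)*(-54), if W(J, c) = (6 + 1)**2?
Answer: -2646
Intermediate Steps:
W(J, c) = 49 (W(J, c) = 7**2 = 49)
W(-6, -4)*(-54) = 49*(-54) = -2646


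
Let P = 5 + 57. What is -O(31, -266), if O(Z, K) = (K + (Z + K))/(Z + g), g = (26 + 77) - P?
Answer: 167/24 ≈ 6.9583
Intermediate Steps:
P = 62
g = 41 (g = (26 + 77) - 1*62 = 103 - 62 = 41)
O(Z, K) = (Z + 2*K)/(41 + Z) (O(Z, K) = (K + (Z + K))/(Z + 41) = (K + (K + Z))/(41 + Z) = (Z + 2*K)/(41 + Z))
-O(31, -266) = -(31 + 2*(-266))/(41 + 31) = -(31 - 532)/72 = -(-501)/72 = -1*(-167/24) = 167/24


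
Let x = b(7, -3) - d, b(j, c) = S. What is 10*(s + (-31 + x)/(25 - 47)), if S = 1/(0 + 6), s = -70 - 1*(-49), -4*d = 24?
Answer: -13115/66 ≈ -198.71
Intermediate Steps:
d = -6 (d = -1/4*24 = -6)
s = -21 (s = -70 + 49 = -21)
S = 1/6 ≈ 0.16667
b(j, c) = 1/6
x = 37/6 (x = 1/6 - 1*(-6) = 1/6 + 6 = 37/6 ≈ 6.1667)
10*(s + (-31 + x)/(25 - 47)) = 10*(-21 + (-31 + 37/6)/(25 - 47)) = 10*(-21 - 149/6/(-22)) = 10*(-21 - 149/6*(-1/22)) = 10*(-21 + 149/132) = 10*(-2623/132) = -13115/66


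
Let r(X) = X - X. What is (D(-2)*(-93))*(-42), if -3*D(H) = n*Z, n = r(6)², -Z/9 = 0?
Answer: 0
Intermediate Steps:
Z = 0 (Z = -9*0 = 0)
r(X) = 0
n = 0 (n = 0² = 0)
D(H) = 0 (D(H) = -0*0 = -⅓*0 = 0)
(D(-2)*(-93))*(-42) = (0*(-93))*(-42) = 0*(-42) = 0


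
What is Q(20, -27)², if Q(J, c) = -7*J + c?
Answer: 27889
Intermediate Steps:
Q(J, c) = c - 7*J
Q(20, -27)² = (-27 - 7*20)² = (-27 - 140)² = (-167)² = 27889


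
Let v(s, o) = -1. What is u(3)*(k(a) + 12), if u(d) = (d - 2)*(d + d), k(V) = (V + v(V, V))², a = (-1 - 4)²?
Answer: 3528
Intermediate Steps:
a = 25 (a = (-5)² = 25)
k(V) = (-1 + V)² (k(V) = (V - 1)² = (-1 + V)²)
u(d) = 2*d*(-2 + d) (u(d) = (-2 + d)*(2*d) = 2*d*(-2 + d))
u(3)*(k(a) + 12) = (2*3*(-2 + 3))*((-1 + 25)² + 12) = (2*3*1)*(24² + 12) = 6*(576 + 12) = 6*588 = 3528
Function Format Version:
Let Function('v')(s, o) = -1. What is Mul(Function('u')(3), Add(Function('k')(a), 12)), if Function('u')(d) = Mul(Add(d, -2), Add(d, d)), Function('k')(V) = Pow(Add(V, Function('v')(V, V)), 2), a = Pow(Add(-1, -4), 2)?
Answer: 3528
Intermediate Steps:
a = 25 (a = Pow(-5, 2) = 25)
Function('k')(V) = Pow(Add(-1, V), 2) (Function('k')(V) = Pow(Add(V, -1), 2) = Pow(Add(-1, V), 2))
Function('u')(d) = Mul(2, d, Add(-2, d)) (Function('u')(d) = Mul(Add(-2, d), Mul(2, d)) = Mul(2, d, Add(-2, d)))
Mul(Function('u')(3), Add(Function('k')(a), 12)) = Mul(Mul(2, 3, Add(-2, 3)), Add(Pow(Add(-1, 25), 2), 12)) = Mul(Mul(2, 3, 1), Add(Pow(24, 2), 12)) = Mul(6, Add(576, 12)) = Mul(6, 588) = 3528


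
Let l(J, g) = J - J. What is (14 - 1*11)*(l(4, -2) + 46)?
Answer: 138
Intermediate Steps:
l(J, g) = 0
(14 - 1*11)*(l(4, -2) + 46) = (14 - 1*11)*(0 + 46) = (14 - 11)*46 = 3*46 = 138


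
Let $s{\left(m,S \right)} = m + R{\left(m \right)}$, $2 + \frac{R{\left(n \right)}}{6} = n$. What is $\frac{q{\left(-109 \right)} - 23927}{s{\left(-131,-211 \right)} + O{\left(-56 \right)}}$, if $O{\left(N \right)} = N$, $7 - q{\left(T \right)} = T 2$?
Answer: $\frac{23702}{985} \approx 24.063$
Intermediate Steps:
$q{\left(T \right)} = 7 - 2 T$ ($q{\left(T \right)} = 7 - T 2 = 7 - 2 T$)
$R{\left(n \right)} = -12 + 6 n$
$s{\left(m,S \right)} = -12 + 7 m$ ($s{\left(m,S \right)} = m + \left(-12 + 6 m\right) = -12 + 7 m$)
$\frac{q{\left(-109 \right)} - 23927}{s{\left(-131,-211 \right)} + O{\left(-56 \right)}} = \frac{\left(7 - -218\right) - 23927}{\left(-12 + 7 \left(-131\right)\right) - 56} = \frac{\left(7 + 218\right) - 23927}{\left(-12 - 917\right) - 56} = \frac{225 - 23927}{-929 - 56} = - \frac{23702}{-985} = \left(-23702\right) \left(- \frac{1}{985}\right) = \frac{23702}{985}$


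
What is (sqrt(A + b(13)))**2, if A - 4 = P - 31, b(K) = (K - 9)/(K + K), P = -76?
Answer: -1337/13 ≈ -102.85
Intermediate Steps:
b(K) = (-9 + K)/(2*K) (b(K) = (-9 + K)/((2*K)) = (-9 + K)*(1/(2*K)) = (-9 + K)/(2*K))
A = -103 (A = 4 + (-76 - 31) = 4 - 107 = -103)
(sqrt(A + b(13)))**2 = (sqrt(-103 + (1/2)*(-9 + 13)/13))**2 = (sqrt(-103 + (1/2)*(1/13)*4))**2 = (sqrt(-103 + 2/13))**2 = (sqrt(-1337/13))**2 = (I*sqrt(17381)/13)**2 = -1337/13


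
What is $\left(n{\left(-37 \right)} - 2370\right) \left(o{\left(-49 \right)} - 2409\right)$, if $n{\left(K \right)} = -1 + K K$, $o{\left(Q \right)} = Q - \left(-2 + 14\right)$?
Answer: $2474940$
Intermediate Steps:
$o{\left(Q \right)} = -12 + Q$ ($o{\left(Q \right)} = Q - 12 = -12 + Q$)
$n{\left(K \right)} = -1 + K^{2}$
$\left(n{\left(-37 \right)} - 2370\right) \left(o{\left(-49 \right)} - 2409\right) = \left(\left(-1 + \left(-37\right)^{2}\right) - 2370\right) \left(\left(-12 - 49\right) - 2409\right) = \left(\left(-1 + 1369\right) - 2370\right) \left(-61 - 2409\right) = \left(1368 - 2370\right) \left(-2470\right) = \left(-1002\right) \left(-2470\right) = 2474940$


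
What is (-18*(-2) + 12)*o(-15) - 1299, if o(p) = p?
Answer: -2019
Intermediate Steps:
(-18*(-2) + 12)*o(-15) - 1299 = (-18*(-2) + 12)*(-15) - 1299 = (36 + 12)*(-15) - 1299 = 48*(-15) - 1299 = -720 - 1299 = -2019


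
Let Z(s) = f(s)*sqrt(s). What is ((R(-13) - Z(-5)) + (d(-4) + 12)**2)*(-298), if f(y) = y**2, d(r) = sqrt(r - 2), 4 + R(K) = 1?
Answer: -40230 - 7152*I*sqrt(6) + 7450*I*sqrt(5) ≈ -40230.0 - 860.04*I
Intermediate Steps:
R(K) = -3 (R(K) = -4 + 1 = -3)
d(r) = sqrt(-2 + r)
Z(s) = s**(5/2) (Z(s) = s**2*sqrt(s) = s**(5/2))
((R(-13) - Z(-5)) + (d(-4) + 12)**2)*(-298) = ((-3 - (-5)**(5/2)) + (sqrt(-2 - 4) + 12)**2)*(-298) = ((-3 - 25*I*sqrt(5)) + (sqrt(-6) + 12)**2)*(-298) = ((-3 - 25*I*sqrt(5)) + (I*sqrt(6) + 12)**2)*(-298) = ((-3 - 25*I*sqrt(5)) + (12 + I*sqrt(6))**2)*(-298) = (-3 + (12 + I*sqrt(6))**2 - 25*I*sqrt(5))*(-298) = 894 - 298*(12 + I*sqrt(6))**2 + 7450*I*sqrt(5)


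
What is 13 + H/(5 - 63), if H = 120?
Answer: 317/29 ≈ 10.931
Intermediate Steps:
13 + H/(5 - 63) = 13 + 120/(5 - 63) = 13 + 120/(-58) = 13 + 120*(-1/58) = 13 - 60/29 = 317/29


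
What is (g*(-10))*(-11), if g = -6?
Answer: -660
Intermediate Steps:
(g*(-10))*(-11) = -6*(-10)*(-11) = 60*(-11) = -660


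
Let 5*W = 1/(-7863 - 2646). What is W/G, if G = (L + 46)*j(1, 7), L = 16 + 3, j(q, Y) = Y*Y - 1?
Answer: -1/163940400 ≈ -6.0998e-9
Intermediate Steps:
j(q, Y) = -1 + Y**2 (j(q, Y) = Y**2 - 1 = -1 + Y**2)
L = 19
G = 3120 (G = (19 + 46)*(-1 + 7**2) = 65*(-1 + 49) = 65*48 = 3120)
W = -1/52545 (W = 1/(5*(-7863 - 2646)) = (1/5)/(-10509) = (1/5)*(-1/10509) = -1/52545 ≈ -1.9031e-5)
W/G = -1/52545/3120 = -1/52545*1/3120 = -1/163940400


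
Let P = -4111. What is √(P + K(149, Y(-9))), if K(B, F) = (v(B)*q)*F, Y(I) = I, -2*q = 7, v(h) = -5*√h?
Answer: √(-16444 - 630*√149)/2 ≈ 77.676*I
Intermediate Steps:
q = -7/2 (q = -½*7 = -7/2 ≈ -3.5000)
K(B, F) = 35*F*√B/2 (K(B, F) = (-5*√B*(-7/2))*F = (35*√B/2)*F = 35*F*√B/2)
√(P + K(149, Y(-9))) = √(-4111 + (35/2)*(-9)*√149) = √(-4111 - 315*√149/2)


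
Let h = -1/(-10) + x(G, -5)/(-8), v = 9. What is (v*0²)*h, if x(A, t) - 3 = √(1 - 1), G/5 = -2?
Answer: 0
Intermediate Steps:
G = -10 (G = 5*(-2) = -10)
x(A, t) = 3 (x(A, t) = 3 + √(1 - 1) = 3 + √0 = 3 + 0 = 3)
h = -11/40 (h = -1/(-10) + 3/(-8) = -1*(-⅒) + 3*(-⅛) = ⅒ - 3/8 = -11/40 ≈ -0.27500)
(v*0²)*h = (9*0²)*(-11/40) = (9*0)*(-11/40) = 0*(-11/40) = 0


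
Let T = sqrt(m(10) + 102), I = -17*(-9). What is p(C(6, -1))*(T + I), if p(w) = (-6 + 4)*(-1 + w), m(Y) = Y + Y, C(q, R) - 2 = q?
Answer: -2142 - 14*sqrt(122) ≈ -2296.6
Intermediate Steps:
I = 153
C(q, R) = 2 + q
m(Y) = 2*Y
T = sqrt(122) (T = sqrt(2*10 + 102) = sqrt(20 + 102) = sqrt(122) ≈ 11.045)
p(w) = 2 - 2*w (p(w) = -2*(-1 + w) = 2 - 2*w)
p(C(6, -1))*(T + I) = (2 - 2*(2 + 6))*(sqrt(122) + 153) = (2 - 2*8)*(153 + sqrt(122)) = (2 - 16)*(153 + sqrt(122)) = -14*(153 + sqrt(122)) = -2142 - 14*sqrt(122)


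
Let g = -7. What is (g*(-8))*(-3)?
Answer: -168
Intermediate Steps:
(g*(-8))*(-3) = -7*(-8)*(-3) = 56*(-3) = -168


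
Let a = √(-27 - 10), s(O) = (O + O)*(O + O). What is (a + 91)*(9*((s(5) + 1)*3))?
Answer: 248157 + 2727*I*√37 ≈ 2.4816e+5 + 16588.0*I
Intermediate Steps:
s(O) = 4*O² (s(O) = (2*O)*(2*O) = 4*O²)
a = I*√37 (a = √(-37) = I*√37 ≈ 6.0828*I)
(a + 91)*(9*((s(5) + 1)*3)) = (I*√37 + 91)*(9*((4*5² + 1)*3)) = (91 + I*√37)*(9*((4*25 + 1)*3)) = (91 + I*√37)*(9*((100 + 1)*3)) = (91 + I*√37)*(9*(101*3)) = (91 + I*√37)*(9*303) = (91 + I*√37)*2727 = 248157 + 2727*I*√37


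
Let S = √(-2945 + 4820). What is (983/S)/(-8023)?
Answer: -983*√3/601725 ≈ -0.0028295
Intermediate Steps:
S = 25*√3 (S = √1875 = 25*√3 ≈ 43.301)
(983/S)/(-8023) = (983/((25*√3)))/(-8023) = (983*(√3/75))*(-1/8023) = (983*√3/75)*(-1/8023) = -983*√3/601725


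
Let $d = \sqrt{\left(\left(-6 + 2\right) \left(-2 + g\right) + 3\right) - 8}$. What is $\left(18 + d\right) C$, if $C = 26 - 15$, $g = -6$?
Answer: $198 + 33 \sqrt{3} \approx 255.16$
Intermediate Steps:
$C = 11$ ($C = 26 - 15 = 11$)
$d = 3 \sqrt{3}$ ($d = \sqrt{\left(\left(-6 + 2\right) \left(-2 - 6\right) + 3\right) - 8} = \sqrt{\left(\left(-4\right) \left(-8\right) + 3\right) - 8} = \sqrt{\left(32 + 3\right) - 8} = \sqrt{35 - 8} = \sqrt{27} = 3 \sqrt{3} \approx 5.1962$)
$\left(18 + d\right) C = \left(18 + 3 \sqrt{3}\right) 11 = 198 + 33 \sqrt{3}$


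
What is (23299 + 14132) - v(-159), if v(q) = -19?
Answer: 37450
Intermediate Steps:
(23299 + 14132) - v(-159) = (23299 + 14132) - 1*(-19) = 37431 + 19 = 37450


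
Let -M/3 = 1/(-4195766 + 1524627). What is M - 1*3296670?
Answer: -8805863807127/2671139 ≈ -3.2967e+6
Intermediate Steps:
M = 3/2671139 (M = -3/(-4195766 + 1524627) = -3/(-2671139) = -3*(-1/2671139) = 3/2671139 ≈ 1.1231e-6)
M - 1*3296670 = 3/2671139 - 1*3296670 = 3/2671139 - 3296670 = -8805863807127/2671139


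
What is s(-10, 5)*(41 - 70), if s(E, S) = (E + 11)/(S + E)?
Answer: 29/5 ≈ 5.8000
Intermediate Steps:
s(E, S) = (11 + E)/(E + S)
s(-10, 5)*(41 - 70) = ((11 - 10)/(-10 + 5))*(41 - 70) = (1/(-5))*(-29) = -⅕*1*(-29) = -⅕*(-29) = 29/5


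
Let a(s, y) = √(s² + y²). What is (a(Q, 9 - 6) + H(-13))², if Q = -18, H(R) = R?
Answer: 502 - 78*√37 ≈ 27.545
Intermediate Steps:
(a(Q, 9 - 6) + H(-13))² = (√((-18)² + (9 - 6)²) - 13)² = (√(324 + 3²) - 13)² = (√(324 + 9) - 13)² = (√333 - 13)² = (3*√37 - 13)² = (-13 + 3*√37)²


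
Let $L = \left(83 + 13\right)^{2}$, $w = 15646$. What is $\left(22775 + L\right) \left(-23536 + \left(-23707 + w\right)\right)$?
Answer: $-1010819627$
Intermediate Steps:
$L = 9216$ ($L = 96^{2} = 9216$)
$\left(22775 + L\right) \left(-23536 + \left(-23707 + w\right)\right) = \left(22775 + 9216\right) \left(-23536 + \left(-23707 + 15646\right)\right) = 31991 \left(-23536 - 8061\right) = 31991 \left(-31597\right) = -1010819627$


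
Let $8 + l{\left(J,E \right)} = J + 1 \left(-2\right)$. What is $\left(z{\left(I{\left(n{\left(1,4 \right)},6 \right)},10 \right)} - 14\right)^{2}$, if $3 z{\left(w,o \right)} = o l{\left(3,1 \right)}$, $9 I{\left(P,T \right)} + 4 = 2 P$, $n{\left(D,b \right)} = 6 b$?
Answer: $\frac{12544}{9} \approx 1393.8$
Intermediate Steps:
$l{\left(J,E \right)} = -10 + J$ ($l{\left(J,E \right)} = -8 + \left(J + 1 \left(-2\right)\right) = -8 + \left(J - 2\right) = -8 + \left(-2 + J\right) = -10 + J$)
$I{\left(P,T \right)} = - \frac{4}{9} + \frac{2 P}{9}$
$z{\left(w,o \right)} = - \frac{7 o}{3}$ ($z{\left(w,o \right)} = \frac{o \left(-10 + 3\right)}{3} = \frac{o \left(-7\right)}{3} = \frac{\left(-7\right) o}{3} = - \frac{7 o}{3}$)
$\left(z{\left(I{\left(n{\left(1,4 \right)},6 \right)},10 \right)} - 14\right)^{2} = \left(\left(- \frac{7}{3}\right) 10 - 14\right)^{2} = \left(- \frac{70}{3} - 14\right)^{2} = \left(- \frac{112}{3}\right)^{2} = \frac{12544}{9}$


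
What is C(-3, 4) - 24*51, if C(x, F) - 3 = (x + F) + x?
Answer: -1223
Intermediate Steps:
C(x, F) = 3 + F + 2*x (C(x, F) = 3 + ((x + F) + x) = 3 + ((F + x) + x) = 3 + (F + 2*x) = 3 + F + 2*x)
C(-3, 4) - 24*51 = (3 + 4 + 2*(-3)) - 24*51 = (3 + 4 - 6) - 1224 = 1 - 1224 = -1223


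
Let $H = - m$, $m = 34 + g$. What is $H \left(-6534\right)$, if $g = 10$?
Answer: $287496$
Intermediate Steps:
$m = 44$ ($m = 34 + 10 = 44$)
$H = -44$ ($H = \left(-1\right) 44 = -44$)
$H \left(-6534\right) = \left(-44\right) \left(-6534\right) = 287496$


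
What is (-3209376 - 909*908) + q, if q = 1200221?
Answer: -2834527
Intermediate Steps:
(-3209376 - 909*908) + q = (-3209376 - 909*908) + 1200221 = (-3209376 - 825372) + 1200221 = -4034748 + 1200221 = -2834527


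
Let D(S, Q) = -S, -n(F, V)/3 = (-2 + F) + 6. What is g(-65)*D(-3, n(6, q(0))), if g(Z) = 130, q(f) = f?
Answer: 390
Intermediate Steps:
n(F, V) = -12 - 3*F (n(F, V) = -3*((-2 + F) + 6) = -3*(4 + F) = -12 - 3*F)
g(-65)*D(-3, n(6, q(0))) = 130*(-1*(-3)) = 130*3 = 390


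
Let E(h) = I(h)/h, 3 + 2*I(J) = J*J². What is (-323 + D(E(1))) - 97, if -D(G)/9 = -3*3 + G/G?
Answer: -348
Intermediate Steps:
I(J) = -3/2 + J³/2 (I(J) = -3/2 + (J*J²)/2 = -3/2 + J³/2)
E(h) = (-3/2 + h³/2)/h
D(G) = 72 (D(G) = -9*(-3*3 + G/G) = -9*(-9 + 1) = -9*(-8) = 72)
(-323 + D(E(1))) - 97 = (-323 + 72) - 97 = -251 - 97 = -348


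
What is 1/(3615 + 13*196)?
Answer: 1/6163 ≈ 0.00016226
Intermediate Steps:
1/(3615 + 13*196) = 1/(3615 + 2548) = 1/6163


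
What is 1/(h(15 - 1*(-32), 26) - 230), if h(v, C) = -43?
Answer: -1/273 ≈ -0.0036630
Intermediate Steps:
1/(h(15 - 1*(-32), 26) - 230) = 1/(-43 - 230) = 1/(-273) = -1/273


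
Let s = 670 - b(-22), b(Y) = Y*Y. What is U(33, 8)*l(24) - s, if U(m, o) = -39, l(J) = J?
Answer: -1122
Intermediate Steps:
b(Y) = Y²
s = 186 (s = 670 - 1*(-22)² = 670 - 1*484 = 670 - 484 = 186)
U(33, 8)*l(24) - s = -39*24 - 1*186 = -936 - 186 = -1122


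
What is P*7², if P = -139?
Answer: -6811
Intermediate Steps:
P*7² = -139*7² = -139*49 = -6811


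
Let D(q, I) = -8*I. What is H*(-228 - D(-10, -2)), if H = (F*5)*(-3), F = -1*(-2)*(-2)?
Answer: -14640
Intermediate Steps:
F = -4 (F = 2*(-2) = -4)
H = 60 (H = -4*5*(-3) = -20*(-3) = 60)
H*(-228 - D(-10, -2)) = 60*(-228 - (-8)*(-2)) = 60*(-228 - 1*16) = 60*(-228 - 16) = 60*(-244) = -14640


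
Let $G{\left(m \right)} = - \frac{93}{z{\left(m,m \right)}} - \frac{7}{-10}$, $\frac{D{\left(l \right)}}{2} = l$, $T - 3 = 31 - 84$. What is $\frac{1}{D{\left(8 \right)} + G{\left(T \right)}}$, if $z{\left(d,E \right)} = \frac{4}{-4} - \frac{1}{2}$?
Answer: $\frac{10}{787} \approx 0.012706$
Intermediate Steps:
$T = -50$ ($T = 3 + \left(31 - 84\right) = 3 - 53 = -50$)
$D{\left(l \right)} = 2 l$
$z{\left(d,E \right)} = - \frac{3}{2}$ ($z{\left(d,E \right)} = 4 \left(- \frac{1}{4}\right) - \frac{1}{2} = -1 - \frac{1}{2} = - \frac{3}{2}$)
$G{\left(m \right)} = \frac{627}{10}$ ($G{\left(m \right)} = - \frac{93}{- \frac{3}{2}} - \frac{7}{-10} = \left(-93\right) \left(- \frac{2}{3}\right) - - \frac{7}{10} = 62 + \frac{7}{10} = \frac{627}{10}$)
$\frac{1}{D{\left(8 \right)} + G{\left(T \right)}} = \frac{1}{2 \cdot 8 + \frac{627}{10}} = \frac{1}{16 + \frac{627}{10}} = \frac{1}{\frac{787}{10}} = \frac{10}{787}$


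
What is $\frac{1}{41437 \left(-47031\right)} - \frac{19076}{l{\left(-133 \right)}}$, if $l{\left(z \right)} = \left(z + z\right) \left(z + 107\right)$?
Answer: $- \frac{489154710388}{177342942777} \approx -2.7582$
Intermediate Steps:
$l{\left(z \right)} = 2 z \left(107 + z\right)$
$\frac{1}{41437 \left(-47031\right)} - \frac{19076}{l{\left(-133 \right)}} = \frac{1}{41437 \left(-47031\right)} - \frac{19076}{2 \left(-133\right) \left(107 - 133\right)} = \frac{1}{41437} \left(- \frac{1}{47031}\right) - \frac{19076}{2 \left(-133\right) \left(-26\right)} = - \frac{1}{1948823547} - \frac{19076}{6916} = - \frac{1}{1948823547} - \frac{251}{91} = - \frac{489154710388}{177342942777}$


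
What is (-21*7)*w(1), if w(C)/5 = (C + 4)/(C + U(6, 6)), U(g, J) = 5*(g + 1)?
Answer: -1225/12 ≈ -102.08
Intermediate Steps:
U(g, J) = 5 + 5*g (U(g, J) = 5*(1 + g) = 5 + 5*g)
w(C) = 5*(4 + C)/(35 + C) (w(C) = 5*((C + 4)/(C + (5 + 5*6))) = 5*((4 + C)/(C + (5 + 30))) = 5*((4 + C)/(C + 35)) = 5*((4 + C)/(35 + C)) = 5*(4 + C)/(35 + C))
(-21*7)*w(1) = (-21*7)*(5*(4 + 1)/(35 + 1)) = -735*5/36 = -147*25/36 = -1225/12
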